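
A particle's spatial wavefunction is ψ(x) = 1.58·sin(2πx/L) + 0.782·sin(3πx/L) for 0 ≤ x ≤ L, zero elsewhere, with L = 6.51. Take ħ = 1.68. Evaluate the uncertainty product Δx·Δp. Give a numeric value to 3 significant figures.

2.58

Δx = √(⟨x²⟩−⟨x⟩²), Δp = √(⟨p²⟩−⟨p⟩²).
On 0 ≤ x ≤ L (j ≠ l): ∫sin²(jπx/L) dx = L/2, ∫sin(jπx/L)·sin(lπx/L) dx = 0; diagonal moments ∫x·sin²(jπx/L) dx = L²/4, ∫x²·sin²(jπx/L) dx = L³·(1/6 − 1/(4j²π²)); cross terms ∫x·sin(jπx/L)·sin(lπx/L) dx = 0 for j + l even and −4jlL²/(π²(j² − l²)²) for j + l odd, ∫x²·sin(jπx/L)·sin(lπx/L) dx = (−1)^(j+l)·4jlL³/(π²(j² − l²)²); higher powers the same way via product-to-sum and parts. d²/dx² sin(jπx/L) = −(jπ/L)²·sin(jπx/L); on 0 ≤ x ≤ L, ∫sin²(jπx/L) dx = L/2 and ∫sin(jπx/L)·sin(lπx/L) dx = 0 for j ≠ l, so only diagonal terms survive in ∫|ψ|² and ∫ψ·ψ″; ∫ψ·ψ′ dx = [ψ²/2] between the walls = 0.
Normalization: ∫|ψ|² dx = 10.116.
⟨x⟩ = 2.2481, ⟨x²⟩ = 7.0934 ⇒ Δx = 1.4282.
⟨p⟩ = 0.0000, ⟨p²⟩ = 3.2758 ⇒ Δp = 1.8099.
Δx·Δp = 2.5849.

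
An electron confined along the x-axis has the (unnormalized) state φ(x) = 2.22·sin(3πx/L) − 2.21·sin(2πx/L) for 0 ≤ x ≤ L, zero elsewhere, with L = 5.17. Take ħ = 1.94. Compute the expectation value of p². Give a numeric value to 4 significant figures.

9.049

p² φ = −ħ² d²φ/dx²; ⟨p²⟩ = −ħ² ∫ φ*·φ'' dx / ∫|φ|² dx.
d²/dx² sin(jπx/L) = −(jπ/L)²·sin(jπx/L); on 0 ≤ x ≤ L, ∫sin²(jπx/L) dx = L/2 and ∫sin(jπx/L)·sin(lπx/L) dx = 0 for j ≠ l, so only diagonal terms survive in ∫|φ|² and ∫φ·φ″; ∫φ·φ′ dx = [φ²/2] between the walls = 0.
State is unnormalized: ∫|φ|² dx = 25.365, and ∫φ*·(−ħ² φ'') dx = 229.52, so ⟨p²⟩ = 229.52 / 25.365.
⟨p²⟩ = 9.0488.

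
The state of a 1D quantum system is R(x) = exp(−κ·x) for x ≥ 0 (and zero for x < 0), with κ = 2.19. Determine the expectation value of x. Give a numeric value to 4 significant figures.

0.2283

⟨x⟩ = ∫ x·|R|² dx / ∫|R|² dx (integrals over the domain).
Every integrand reduces to terms xʲ·e^(−2κx) on [0, ∞); use ∫₀^∞ xʲ·e^(−2κx) dx = j!/(2κ)^(j+1).
State is unnormalized: ∫|R|² dx = 0.22831, and ∫R*·x·R dx = 0.052126, so ⟨x⟩ = 0.052126 / 0.22831.
⟨x⟩ = 0.22831.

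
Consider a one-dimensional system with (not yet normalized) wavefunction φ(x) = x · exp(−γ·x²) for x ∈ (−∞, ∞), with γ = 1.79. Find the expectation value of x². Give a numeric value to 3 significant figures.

⟨x²⟩ = ∫ x²·|φ|² dx / ∫|φ|² dx (integrals over the domain).
Expand each integrand as polynomial × e^(−2γx²) and use ∫x^(2j)·e^(−2γx²) dx = (2j−1)!!/(4γ)^j · √(π/(2γ)), odd powers → 0; here √(π/(2γ)) = 0.93677.
State is unnormalized: ∫|φ|² dx = 0.13083, and ∫φ*·x²·φ dx = 0.054819, so ⟨x²⟩ = 0.054819 / 0.13083.
⟨x²⟩ = 0.41899.

0.419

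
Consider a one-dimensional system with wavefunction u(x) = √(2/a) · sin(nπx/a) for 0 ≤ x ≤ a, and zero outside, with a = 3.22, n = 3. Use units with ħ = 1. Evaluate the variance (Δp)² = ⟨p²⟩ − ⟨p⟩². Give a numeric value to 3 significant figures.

Compute ⟨p⟩ and ⟨p²⟩ separately; (Δp)² = ⟨p²⟩ − ⟨p⟩².
d/dx sin(nπx/a) = (nπ/a)·cos(nπx/a) and d²/dx² sin(nπx/a) = −(nπ/a)²·sin(nπx/a); on 0 ≤ x ≤ a, ∫sin²(nπx/a) dx = a/2 and ∫sin(nπx/a)·cos(nπx/a) dx = 0.
⟨p⟩ = 0.0000 and ⟨p²⟩ = 8.5670.
(Δp)² = 8.5670 − (0.0000)² = 8.5670.

8.57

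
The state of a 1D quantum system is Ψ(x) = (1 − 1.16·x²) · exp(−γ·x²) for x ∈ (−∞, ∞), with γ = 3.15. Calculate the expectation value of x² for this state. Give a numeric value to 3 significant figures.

0.0542

⟨x²⟩ = ∫ x²·|Ψ|² dx / ∫|Ψ|² dx (integrals over the domain).
Expand each integrand as polynomial × e^(−2γx²) and use ∫x^(2j)·e^(−2γx²) dx = (2j−1)!!/(4γ)^j · √(π/(2γ)), odd powers → 0; here √(π/(2γ)) = 0.70616.
State is unnormalized: ∫|Ψ|² dx = 0.59409, and ∫Ψ*·x²·Ψ dx = 0.032212, so ⟨x²⟩ = 0.032212 / 0.59409.
⟨x²⟩ = 0.054220.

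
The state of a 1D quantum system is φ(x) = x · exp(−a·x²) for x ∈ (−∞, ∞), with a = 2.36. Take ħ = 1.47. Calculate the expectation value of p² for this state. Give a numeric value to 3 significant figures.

p² φ = −ħ² d²φ/dx²; ⟨p²⟩ = −ħ² ∫ φ*·φ'' dx / ∫|φ|² dx.
Expand each integrand as polynomial × e^(−2ax²) and use ∫x^(2j)·e^(−2ax²) dx = (2j−1)!!/(4a)^j · √(π/(2a)), odd powers → 0; here √(π/(2a)) = 0.81584. Differentiate with the product rule, d/dx e^(−ax²) = −2ax·e^(−ax²).
State is unnormalized: ∫|φ|² dx = 0.086424, and ∫φ*·(−ħ² φ'') dx = 1.3222, so ⟨p²⟩ = 1.3222 / 0.086424.
⟨p²⟩ = 15.299.

15.3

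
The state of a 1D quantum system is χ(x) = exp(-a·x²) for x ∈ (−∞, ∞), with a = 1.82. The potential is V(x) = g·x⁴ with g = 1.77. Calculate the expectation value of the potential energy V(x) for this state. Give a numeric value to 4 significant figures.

0.1002

⟨V⟩ = ∫ V(x)·|χ|² dx / ∫|χ|² dx.
Gaussian moments: ∫x^(2j)·e^(−2ax²) dx = (2j−1)!!/(4a)^j · √(π/(2a)), odd powers integrate to 0; here √(π/(2a)) = 0.92902.
State is unnormalized: ∫|χ|² dx = 0.92902, and ∫χ*·V(x)·χ dx = 0.093080, so ⟨V⟩ = 0.093080 / 0.92902.
⟨V⟩ = 0.10019.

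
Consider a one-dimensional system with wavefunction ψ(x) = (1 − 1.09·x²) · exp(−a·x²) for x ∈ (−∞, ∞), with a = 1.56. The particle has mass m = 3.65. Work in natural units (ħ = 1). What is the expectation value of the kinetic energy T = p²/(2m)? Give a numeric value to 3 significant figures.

T = −(ħ²/2m) d²/dx², so ⟨T⟩ = −(ħ²/2m) ∫ ψ*·ψ'' dx / ∫|ψ|² dx; with m = 3.65.
Expand each integrand as polynomial × e^(−2ax²) and use ∫x^(2j)·e^(−2ax²) dx = (2j−1)!!/(4a)^j · √(π/(2a)), odd powers → 0; here √(π/(2a)) = 1.0035. Differentiate with the product rule, d/dx e^(−ax²) = −2ax·e^(−ax²).
State is unnormalized: ∫|ψ|² dx = 0.74474, and ∫ψ*·(−ħ²/2m · ψ'') dx = 0.33515, so ⟨T⟩ = 0.33515 / 0.74474.
⟨T⟩ = 0.45003.

0.450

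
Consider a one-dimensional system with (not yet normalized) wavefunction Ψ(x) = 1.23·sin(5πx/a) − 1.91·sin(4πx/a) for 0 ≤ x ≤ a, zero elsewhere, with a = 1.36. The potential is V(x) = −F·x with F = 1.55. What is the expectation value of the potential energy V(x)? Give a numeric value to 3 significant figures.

-1.44

⟨V⟩ = ∫ V(x)·|Ψ|² dx / ∫|Ψ|² dx.
On 0 ≤ x ≤ a (j ≠ l): ∫sin²(jπx/a) dx = a/2, ∫sin(jπx/a)·sin(lπx/a) dx = 0; diagonal moments ∫x·sin²(jπx/a) dx = a²/4, ∫x²·sin²(jπx/a) dx = a³·(1/6 − 1/(4j²π²)); cross terms ∫x·sin(jπx/a)·sin(lπx/a) dx = 0 for j + l even and −4jla²/(π²(j² − l²)²) for j + l odd, ∫x²·sin(jπx/a)·sin(lπx/a) dx = (−1)^(j+l)·4jla³/(π²(j² − l²)²); higher powers the same way via product-to-sum and parts.
State is unnormalized: ∫|Ψ|² dx = 3.5095, and ∫Ψ*·V(x)·Ψ dx = -5.0470, so ⟨V⟩ = -5.0470 / 3.5095.
⟨V⟩ = -1.4381.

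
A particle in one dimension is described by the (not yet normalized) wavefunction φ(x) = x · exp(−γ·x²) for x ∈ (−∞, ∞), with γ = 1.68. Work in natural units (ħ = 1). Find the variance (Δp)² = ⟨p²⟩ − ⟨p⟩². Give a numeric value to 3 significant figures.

Compute ⟨p⟩ and ⟨p²⟩ separately; (Δp)² = ⟨p²⟩ − ⟨p⟩².
Expand each integrand as polynomial × e^(−2γx²) and use ∫x^(2j)·e^(−2γx²) dx = (2j−1)!!/(4γ)^j · √(π/(2γ)), odd powers → 0; here √(π/(2γ)) = 0.96695. Differentiate with the product rule, d/dx e^(−γx²) = −2γx·e^(−γx²).
Normalization: ∫|φ|² dx = 0.14389.
⟨p⟩ = 0.0000 and ⟨p²⟩ = 5.0400.
(Δp)² = 5.0400 − (0.0000)² = 5.0400.

5.04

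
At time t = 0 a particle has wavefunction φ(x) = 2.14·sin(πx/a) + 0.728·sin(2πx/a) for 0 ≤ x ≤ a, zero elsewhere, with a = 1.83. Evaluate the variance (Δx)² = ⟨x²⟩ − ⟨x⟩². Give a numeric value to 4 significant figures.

Compute ⟨x⟩ and ⟨x²⟩ separately, then (Δx)² = ⟨x²⟩ − ⟨x⟩².
On 0 ≤ x ≤ a (j ≠ l): ∫sin²(jπx/a) dx = a/2, ∫sin(jπx/a)·sin(lπx/a) dx = 0; diagonal moments ∫x·sin²(jπx/a) dx = a²/4, ∫x²·sin²(jπx/a) dx = a³·(1/6 − 1/(4j²π²)); cross terms ∫x·sin(jπx/a)·sin(lπx/a) dx = 0 for j + l even and −4jla²/(π²(j² − l²)²) for j + l odd, ∫x²·sin(jπx/a)·sin(lπx/a) dx = (−1)^(j+l)·4jla³/(π²(j² − l²)²); higher powers the same way via product-to-sum and parts.
Normalization: ∫|φ|² dx = 4.6753.
⟨x⟩ = 0.71399 and ⟨x²⟩ = 0.59199.
(Δx)² = 0.59199 − (0.71399)² = 0.082211.

0.08221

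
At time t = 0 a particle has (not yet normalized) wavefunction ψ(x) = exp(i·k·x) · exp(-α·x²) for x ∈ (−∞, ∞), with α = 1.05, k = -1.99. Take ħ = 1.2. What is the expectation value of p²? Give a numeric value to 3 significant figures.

7.21

p² ψ = −ħ² d²ψ/dx²; ⟨p²⟩ = −ħ² ∫ ψ*·ψ'' dx / ∫|ψ|² dx.
Gaussian moments: ∫x^(2j)·e^(−2αx²) dx = (2j−1)!!/(4α)^j · √(π/(2α)), odd powers integrate to 0; here √(π/(2α)) = 1.2231. Derivatives: ψ′ = (ik − 2αx)·ψ, ψ″ = ((ik − 2αx)² − 2α)·ψ; the odd-in-x pieces drop out.
State is unnormalized: ∫|ψ|² dx = 1.2231, and ∫ψ*·(−ħ² ψ'') dx = 8.8242, so ⟨p²⟩ = 8.8242 / 1.2231.
⟨p²⟩ = 7.2145.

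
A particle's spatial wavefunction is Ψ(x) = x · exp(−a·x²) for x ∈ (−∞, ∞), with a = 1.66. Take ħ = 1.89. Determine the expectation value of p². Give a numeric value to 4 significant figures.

17.79

p² Ψ = −ħ² d²Ψ/dx²; ⟨p²⟩ = −ħ² ∫ Ψ*·Ψ'' dx / ∫|Ψ|² dx.
Expand each integrand as polynomial × e^(−2ax²) and use ∫x^(2j)·e^(−2ax²) dx = (2j−1)!!/(4a)^j · √(π/(2a)), odd powers → 0; here √(π/(2a)) = 0.97276. Differentiate with the product rule, d/dx e^(−ax²) = −2ax·e^(−ax²).
State is unnormalized: ∫|Ψ|² dx = 0.14650, and ∫Ψ*·(−ħ² Ψ'') dx = 2.6061, so ⟨p²⟩ = 2.6061 / 0.14650.
⟨p²⟩ = 17.789.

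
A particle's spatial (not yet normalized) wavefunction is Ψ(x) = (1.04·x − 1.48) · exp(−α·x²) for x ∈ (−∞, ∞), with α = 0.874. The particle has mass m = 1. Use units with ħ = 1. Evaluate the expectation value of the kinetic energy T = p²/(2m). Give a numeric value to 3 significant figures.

0.545

T = −(ħ²/2m) d²/dx², so ⟨T⟩ = −(ħ²/2m) ∫ Ψ*·Ψ'' dx / ∫|Ψ|² dx; with m = 1.
Expand each integrand as polynomial × e^(−2αx²) and use ∫x^(2j)·e^(−2αx²) dx = (2j−1)!!/(4α)^j · √(π/(2α)), odd powers → 0; here √(π/(2α)) = 1.3406. Differentiate with the product rule, d/dx e^(−αx²) = −2αx·e^(−αx²).
State is unnormalized: ∫|Ψ|² dx = 3.3512, and ∫Ψ*·(−ħ²/2m · Ψ'') dx = 1.8270, so ⟨T⟩ = 1.8270 / 3.3512.
⟨T⟩ = 0.54517.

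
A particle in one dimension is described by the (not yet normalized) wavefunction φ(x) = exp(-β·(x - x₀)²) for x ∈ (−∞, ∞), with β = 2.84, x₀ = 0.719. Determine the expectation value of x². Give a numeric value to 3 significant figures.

⟨x²⟩ = ∫ x²·|φ|² dx / ∫|φ|² dx (integrals over the domain).
Gaussian moments (u = x − x₀): ∫u^(2j)·e^(−2βu²) du = (2j−1)!!/(4β)^j · √(π/(2β)), odd powers integrate to 0; here √(π/(2β)) = 0.74371.
State is unnormalized: ∫|φ|² dx = 0.74371, and ∫φ*·x²·φ dx = 0.44993, so ⟨x²⟩ = 0.44993 / 0.74371.
⟨x²⟩ = 0.60499.

0.605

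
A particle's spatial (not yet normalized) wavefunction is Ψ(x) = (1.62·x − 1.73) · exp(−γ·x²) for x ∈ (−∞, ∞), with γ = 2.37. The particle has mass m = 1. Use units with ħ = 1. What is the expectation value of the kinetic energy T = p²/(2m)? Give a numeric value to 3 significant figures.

T = −(ħ²/2m) d²/dx², so ⟨T⟩ = −(ħ²/2m) ∫ Ψ*·Ψ'' dx / ∫|Ψ|² dx; with m = 1.
Expand each integrand as polynomial × e^(−2γx²) and use ∫x^(2j)·e^(−2γx²) dx = (2j−1)!!/(4γ)^j · √(π/(2γ)), odd powers → 0; here √(π/(2γ)) = 0.81412. Differentiate with the product rule, d/dx e^(−γx²) = −2γx·e^(−γx²).
State is unnormalized: ∫|Ψ|² dx = 2.6619, and ∫Ψ*·(−ħ²/2m · Ψ'') dx = 3.6885, so ⟨T⟩ = 3.6885 / 2.6619.
⟨T⟩ = 1.3857.

1.39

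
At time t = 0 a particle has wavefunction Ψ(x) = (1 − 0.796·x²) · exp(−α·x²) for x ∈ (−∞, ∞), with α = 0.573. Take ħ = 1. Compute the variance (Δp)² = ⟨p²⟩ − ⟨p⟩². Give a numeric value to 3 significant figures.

2.18

Compute ⟨p⟩ and ⟨p²⟩ separately; (Δp)² = ⟨p²⟩ − ⟨p⟩².
Expand each integrand as polynomial × e^(−2αx²) and use ∫x^(2j)·e^(−2αx²) dx = (2j−1)!!/(4α)^j · √(π/(2α)), odd powers → 0; here √(π/(2α)) = 1.6557. Differentiate with the product rule, d/dx e^(−αx²) = −2αx·e^(−αx²).
Normalization: ∫|Ψ|² dx = 1.1048.
⟨p⟩ = 0.0000 and ⟨p²⟩ = 2.1803.
(Δp)² = 2.1803 − (0.0000)² = 2.1803.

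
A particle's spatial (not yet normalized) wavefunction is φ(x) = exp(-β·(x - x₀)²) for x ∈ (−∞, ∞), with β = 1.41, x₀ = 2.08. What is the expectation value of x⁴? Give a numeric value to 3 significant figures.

⟨x⁴⟩ = ∫ x⁴·|φ|² dx / ∫|φ|² dx (integrals over the domain).
Gaussian moments (u = x − x₀): ∫u^(2j)·e^(−2βu²) du = (2j−1)!!/(4β)^j · √(π/(2β)), odd powers integrate to 0; here √(π/(2β)) = 1.0555.
State is unnormalized: ∫|φ|² dx = 1.0555, and ∫φ*·x⁴·φ dx = 24.714, so ⟨x⁴⟩ = 24.714 / 1.0555.
⟨x⁴⟩ = 23.415.

23.4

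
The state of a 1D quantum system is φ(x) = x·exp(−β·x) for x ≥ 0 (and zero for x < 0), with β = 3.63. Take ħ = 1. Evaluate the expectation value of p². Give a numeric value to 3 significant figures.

p² φ = −ħ² d²φ/dx²; ⟨p²⟩ = −ħ² ∫ φ*·φ'' dx / ∫|φ|² dx.
Differentiate x·exp(−β·x) with the product rule; every integrand then reduces to terms xʲ·e^(−2βx) on [0, ∞), with ∫₀^∞ xʲ·e^(−2βx) dx = j!/(2β)^(j+1).
State is unnormalized: ∫|φ|² dx = 0.0052266, and ∫φ*·(−ħ² φ'') dx = 0.068871, so ⟨p²⟩ = 0.068871 / 0.0052266.
⟨p²⟩ = 13.177.

13.2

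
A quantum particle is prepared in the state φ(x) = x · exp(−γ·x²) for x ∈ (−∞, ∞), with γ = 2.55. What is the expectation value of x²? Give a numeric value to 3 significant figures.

⟨x²⟩ = ∫ x²·|φ|² dx / ∫|φ|² dx (integrals over the domain).
Expand each integrand as polynomial × e^(−2γx²) and use ∫x^(2j)·e^(−2γx²) dx = (2j−1)!!/(4γ)^j · √(π/(2γ)), odd powers → 0; here √(π/(2γ)) = 0.78486.
State is unnormalized: ∫|φ|² dx = 0.076947, and ∫φ*·x²·φ dx = 0.022631, so ⟨x²⟩ = 0.022631 / 0.076947.
⟨x²⟩ = 0.29412.

0.294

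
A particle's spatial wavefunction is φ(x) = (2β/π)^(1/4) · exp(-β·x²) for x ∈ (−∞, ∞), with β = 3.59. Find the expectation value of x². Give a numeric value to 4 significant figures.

⟨x²⟩ = ∫ x²·|φ|² dx (integrals over the domain).
Gaussian moments: ∫x^(2j)·e^(−2βx²) dx = (2j−1)!!/(4β)^j · √(π/(2β)), odd powers integrate to 0; here √(π/(2β)) = 0.66147.
⟨x²⟩ = 0.069638.

0.06964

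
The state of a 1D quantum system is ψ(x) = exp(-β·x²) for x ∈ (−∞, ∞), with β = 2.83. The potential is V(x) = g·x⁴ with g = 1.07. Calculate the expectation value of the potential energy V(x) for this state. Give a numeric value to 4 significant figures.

0.02505

⟨V⟩ = ∫ V(x)·|ψ|² dx / ∫|ψ|² dx.
Gaussian moments: ∫x^(2j)·e^(−2βx²) dx = (2j−1)!!/(4β)^j · √(π/(2β)), odd powers integrate to 0; here √(π/(2β)) = 0.74502.
State is unnormalized: ∫|ψ|² dx = 0.74502, and ∫ψ*·V(x)·ψ dx = 0.018663, so ⟨V⟩ = 0.018663 / 0.74502.
⟨V⟩ = 0.025050.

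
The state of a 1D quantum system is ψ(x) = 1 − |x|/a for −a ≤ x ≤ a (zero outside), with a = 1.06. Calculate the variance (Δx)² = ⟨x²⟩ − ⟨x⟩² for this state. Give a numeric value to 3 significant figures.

0.112

Compute ⟨x⟩ and ⟨x²⟩ separately, then (Δx)² = ⟨x²⟩ − ⟨x⟩².
ψ is even, so ∫ over [−a, a] = 2∫₀ᵃ with ψ = 1 − x/a there: ∫₀ᵃ (1 − x/a)² dx = a/3, ∫₀ᵃ x²(1 − x/a)² dx = a³/30, ∫₀ᵃ x⁴(1 − x/a)² dx = a⁵/105.
Normalization: ∫|ψ|² dx = 0.70667.
⟨x⟩ = 0.0000 and ⟨x²⟩ = 0.11236.
(Δx)² = 0.11236 − (0.0000)² = 0.11236.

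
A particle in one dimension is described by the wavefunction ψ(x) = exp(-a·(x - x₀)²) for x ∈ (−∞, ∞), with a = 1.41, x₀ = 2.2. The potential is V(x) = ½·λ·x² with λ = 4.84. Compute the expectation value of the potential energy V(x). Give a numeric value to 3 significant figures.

12.1

⟨V⟩ = ∫ V(x)·|ψ|² dx / ∫|ψ|² dx.
Gaussian moments (u = x − x₀): ∫u^(2j)·e^(−2au²) du = (2j−1)!!/(4a)^j · √(π/(2a)), odd powers integrate to 0; here √(π/(2a)) = 1.0555.
State is unnormalized: ∫|ψ|² dx = 1.0555, and ∫ψ*·V(x)·ψ dx = 12.816, so ⟨V⟩ = 12.816 / 1.0555.
⟨V⟩ = 12.142.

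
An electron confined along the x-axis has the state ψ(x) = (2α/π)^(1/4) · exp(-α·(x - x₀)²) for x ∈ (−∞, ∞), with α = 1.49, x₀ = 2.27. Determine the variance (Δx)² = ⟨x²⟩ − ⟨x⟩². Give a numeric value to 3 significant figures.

0.168

Compute ⟨x⟩ and ⟨x²⟩ separately, then (Δx)² = ⟨x²⟩ − ⟨x⟩².
Gaussian moments (u = x − x₀): ∫u^(2j)·e^(−2αu²) du = (2j−1)!!/(4α)^j · √(π/(2α)), odd powers integrate to 0; here √(π/(2α)) = 1.0268.
⟨x⟩ = 2.2700 and ⟨x²⟩ = 5.3207.
(Δx)² = 5.3207 − (2.2700)² = 0.16779.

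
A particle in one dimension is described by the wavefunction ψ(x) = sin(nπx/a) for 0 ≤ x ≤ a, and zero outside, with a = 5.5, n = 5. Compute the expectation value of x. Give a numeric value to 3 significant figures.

2.75

⟨x⟩ = ∫ x·|ψ|² dx / ∫|ψ|² dx (integrals over the domain).
With sin²θ = (1 − cos2θ)/2 on 0 ≤ x ≤ a: ∫sin²(nπx/a) dx = a/2, ∫x·sin²(nπx/a) dx = a²/4, ∫x²·sin²(nπx/a) dx = a³·(1/6 − 1/(4n²π²)); higher powers xᵏ the same way, integrating xᵏ·cos(2nπx/a) by parts.
State is unnormalized: ∫|ψ|² dx = 2.7500, and ∫ψ*·x·ψ dx = 7.5625, so ⟨x⟩ = 7.5625 / 2.7500.
⟨x⟩ = 2.7500.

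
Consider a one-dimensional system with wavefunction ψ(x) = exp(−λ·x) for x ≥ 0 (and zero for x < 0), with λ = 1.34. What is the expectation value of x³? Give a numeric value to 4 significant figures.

⟨x³⟩ = ∫ x³·|ψ|² dx / ∫|ψ|² dx (integrals over the domain).
Every integrand reduces to terms xʲ·e^(−2λx) on [0, ∞); use ∫₀^∞ xʲ·e^(−2λx) dx = j!/(2λ)^(j+1).
State is unnormalized: ∫|ψ|² dx = 0.37313, and ∫ψ*·x³·ψ dx = 0.11631, so ⟨x³⟩ = 0.11631 / 0.37313.
⟨x³⟩ = 0.31171.

0.3117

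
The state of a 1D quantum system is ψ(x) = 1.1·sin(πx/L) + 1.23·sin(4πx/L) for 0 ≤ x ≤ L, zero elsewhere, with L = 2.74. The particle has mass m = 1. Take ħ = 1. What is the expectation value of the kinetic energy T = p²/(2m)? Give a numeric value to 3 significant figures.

T = −(ħ²/2m) d²/dx², so ⟨T⟩ = −(ħ²/2m) ∫ ψ*·ψ'' dx / ∫|ψ|² dx; with m = 1.
d²/dx² sin(jπx/L) = −(jπ/L)²·sin(jπx/L); on 0 ≤ x ≤ L, ∫sin²(jπx/L) dx = L/2 and ∫sin(jπx/L)·sin(lπx/L) dx = 0 for j ≠ l, so only diagonal terms survive in ∫|ψ|² and ∫ψ·ψ″; ∫ψ·ψ′ dx = [ψ²/2] between the walls = 0.
State is unnormalized: ∫|ψ|² dx = 3.7304, and ∫ψ*·(−ħ²/2m · ψ'') dx = 22.888, so ⟨T⟩ = 22.888 / 3.7304.
⟨T⟩ = 6.1355.

6.14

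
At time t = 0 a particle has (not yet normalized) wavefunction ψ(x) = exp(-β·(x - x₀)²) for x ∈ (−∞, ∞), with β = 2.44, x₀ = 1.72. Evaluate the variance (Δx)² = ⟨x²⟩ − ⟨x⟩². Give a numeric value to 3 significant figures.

0.102

Compute ⟨x⟩ and ⟨x²⟩ separately, then (Δx)² = ⟨x²⟩ − ⟨x⟩².
Gaussian moments (u = x − x₀): ∫u^(2j)·e^(−2βu²) du = (2j−1)!!/(4β)^j · √(π/(2β)), odd powers integrate to 0; here √(π/(2β)) = 0.80235.
Normalization: ∫|ψ|² dx = 0.80235.
⟨x⟩ = 1.7200 and ⟨x²⟩ = 3.0609.
(Δx)² = 3.0609 − (1.7200)² = 0.10246.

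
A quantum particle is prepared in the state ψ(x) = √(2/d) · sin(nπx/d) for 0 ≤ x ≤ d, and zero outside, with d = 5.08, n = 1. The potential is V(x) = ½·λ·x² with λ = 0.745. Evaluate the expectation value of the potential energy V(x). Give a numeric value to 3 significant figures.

⟨V⟩ = ∫ V(x)·|ψ|² dx.
With sin²θ = (1 − cos2θ)/2 on 0 ≤ x ≤ d: ∫sin²(nπx/d) dx = d/2, ∫x·sin²(nπx/d) dx = d²/4, ∫x²·sin²(nπx/d) dx = d³·(1/6 − 1/(4n²π²)); higher powers xᵏ the same way, integrating xᵏ·cos(2nπx/d) by parts.
⟨V⟩ = 2.7173.

2.72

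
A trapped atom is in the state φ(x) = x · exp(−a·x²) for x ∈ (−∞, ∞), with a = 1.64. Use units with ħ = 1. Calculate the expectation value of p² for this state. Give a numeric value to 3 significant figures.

4.92

p² φ = −ħ² d²φ/dx²; ⟨p²⟩ = −ħ² ∫ φ*·φ'' dx / ∫|φ|² dx.
Expand each integrand as polynomial × e^(−2ax²) and use ∫x^(2j)·e^(−2ax²) dx = (2j−1)!!/(4a)^j · √(π/(2a)), odd powers → 0; here √(π/(2a)) = 0.97867. Differentiate with the product rule, d/dx e^(−ax²) = −2ax·e^(−ax²).
State is unnormalized: ∫|φ|² dx = 0.14919, and ∫φ*·(−ħ² φ'') dx = 0.73401, so ⟨p²⟩ = 0.73401 / 0.14919.
⟨p²⟩ = 4.9200.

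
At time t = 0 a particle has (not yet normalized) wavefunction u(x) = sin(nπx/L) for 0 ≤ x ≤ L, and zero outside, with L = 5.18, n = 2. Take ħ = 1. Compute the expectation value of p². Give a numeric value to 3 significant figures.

1.47

p² u = −ħ² d²u/dx²; ⟨p²⟩ = −ħ² ∫ u*·u'' dx / ∫|u|² dx.
d/dx sin(nπx/L) = (nπ/L)·cos(nπx/L) and d²/dx² sin(nπx/L) = −(nπ/L)²·sin(nπx/L); on 0 ≤ x ≤ L, ∫sin²(nπx/L) dx = L/2 and ∫sin(nπx/L)·cos(nπx/L) dx = 0.
State is unnormalized: ∫|u|² dx = 2.5900, and ∫u*·(−ħ² u'') dx = 3.8107, so ⟨p²⟩ = 3.8107 / 2.5900.
⟨p²⟩ = 1.4713.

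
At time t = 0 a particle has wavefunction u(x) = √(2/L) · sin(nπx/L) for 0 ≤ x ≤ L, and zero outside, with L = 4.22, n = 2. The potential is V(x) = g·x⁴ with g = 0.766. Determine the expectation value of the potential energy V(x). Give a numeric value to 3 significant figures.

⟨V⟩ = ∫ V(x)·|u|² dx.
With sin²θ = (1 − cos2θ)/2 on 0 ≤ x ≤ L: ∫sin²(nπx/L) dx = L/2, ∫x·sin²(nπx/L) dx = L²/4, ∫x²·sin²(nπx/L) dx = L³·(1/6 − 1/(4n²π²)); higher powers xᵏ the same way, integrating xᵏ·cos(2nπx/L) by parts.
⟨V⟩ = 42.666.

42.7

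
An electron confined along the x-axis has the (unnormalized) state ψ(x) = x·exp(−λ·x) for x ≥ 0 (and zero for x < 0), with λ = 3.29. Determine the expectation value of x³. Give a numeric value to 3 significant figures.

⟨x³⟩ = ∫ x³·|ψ|² dx / ∫|ψ|² dx (integrals over the domain).
Every integrand reduces to terms xʲ·e^(−2λx) on [0, ∞); use ∫₀^∞ xʲ·e^(−2λx) dx = j!/(2λ)^(j+1).
State is unnormalized: ∫|ψ|² dx = 0.0070202, and ∫ψ*·x³·ψ dx = 0.0014785, so ⟨x³⟩ = 0.0014785 / 0.0070202.
⟨x³⟩ = 0.21061.

0.211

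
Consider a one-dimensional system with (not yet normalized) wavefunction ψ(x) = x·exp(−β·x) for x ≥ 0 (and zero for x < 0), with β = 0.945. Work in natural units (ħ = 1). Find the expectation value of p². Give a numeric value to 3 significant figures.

0.893

p² ψ = −ħ² d²ψ/dx²; ⟨p²⟩ = −ħ² ∫ ψ*·ψ'' dx / ∫|ψ|² dx.
Differentiate x·exp(−β·x) with the product rule; every integrand then reduces to terms xʲ·e^(−2βx) on [0, ∞), with ∫₀^∞ xʲ·e^(−2βx) dx = j!/(2β)^(j+1).
State is unnormalized: ∫|ψ|² dx = 0.29624, and ∫ψ*·(−ħ² ψ'') dx = 0.26455, so ⟨p²⟩ = 0.26455 / 0.29624.
⟨p²⟩ = 0.89303.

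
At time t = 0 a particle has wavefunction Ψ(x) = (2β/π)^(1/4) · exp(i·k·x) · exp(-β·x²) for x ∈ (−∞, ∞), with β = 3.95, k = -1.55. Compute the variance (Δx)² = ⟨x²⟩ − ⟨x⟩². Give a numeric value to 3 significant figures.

0.0633

Compute ⟨x⟩ and ⟨x²⟩ separately, then (Δx)² = ⟨x²⟩ − ⟨x⟩².
Gaussian moments: ∫x^(2j)·e^(−2βx²) dx = (2j−1)!!/(4β)^j · √(π/(2β)), odd powers integrate to 0; here √(π/(2β)) = 0.63061.
⟨x⟩ = 0.0000 and ⟨x²⟩ = 0.063291.
(Δx)² = 0.063291 − (0.0000)² = 0.063291.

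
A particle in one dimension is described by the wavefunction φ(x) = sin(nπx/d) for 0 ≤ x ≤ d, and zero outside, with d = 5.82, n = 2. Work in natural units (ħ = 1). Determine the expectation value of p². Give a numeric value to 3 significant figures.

p² φ = −ħ² d²φ/dx²; ⟨p²⟩ = −ħ² ∫ φ*·φ'' dx / ∫|φ|² dx.
d/dx sin(nπx/d) = (nπ/d)·cos(nπx/d) and d²/dx² sin(nπx/d) = −(nπ/d)²·sin(nπx/d); on 0 ≤ x ≤ d, ∫sin²(nπx/d) dx = d/2 and ∫sin(nπx/d)·cos(nπx/d) dx = 0.
State is unnormalized: ∫|φ|² dx = 2.9100, and ∫φ*·(−ħ² φ'') dx = 3.3916, so ⟨p²⟩ = 3.3916 / 2.9100.
⟨p²⟩ = 1.1655.

1.17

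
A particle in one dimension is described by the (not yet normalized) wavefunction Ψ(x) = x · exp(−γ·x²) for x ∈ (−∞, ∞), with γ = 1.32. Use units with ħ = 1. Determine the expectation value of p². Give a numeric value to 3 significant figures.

p² Ψ = −ħ² d²Ψ/dx²; ⟨p²⟩ = −ħ² ∫ Ψ*·Ψ'' dx / ∫|Ψ|² dx.
Expand each integrand as polynomial × e^(−2γx²) and use ∫x^(2j)·e^(−2γx²) dx = (2j−1)!!/(4γ)^j · √(π/(2γ)), odd powers → 0; here √(π/(2γ)) = 1.0909. Differentiate with the product rule, d/dx e^(−γx²) = −2γx·e^(−γx²).
State is unnormalized: ∫|Ψ|² dx = 0.20660, and ∫Ψ*·(−ħ² Ψ'') dx = 0.81815, so ⟨p²⟩ = 0.81815 / 0.20660.
⟨p²⟩ = 3.9600.

3.96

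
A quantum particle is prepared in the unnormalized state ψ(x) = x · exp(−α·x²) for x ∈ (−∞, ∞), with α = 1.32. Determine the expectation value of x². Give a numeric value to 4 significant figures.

0.5682

⟨x²⟩ = ∫ x²·|ψ|² dx / ∫|ψ|² dx (integrals over the domain).
Expand each integrand as polynomial × e^(−2αx²) and use ∫x^(2j)·e^(−2αx²) dx = (2j−1)!!/(4α)^j · √(π/(2α)), odd powers → 0; here √(π/(2α)) = 1.0909.
State is unnormalized: ∫|ψ|² dx = 0.20660, and ∫ψ*·x²·ψ dx = 0.11739, so ⟨x²⟩ = 0.11739 / 0.20660.
⟨x²⟩ = 0.56818.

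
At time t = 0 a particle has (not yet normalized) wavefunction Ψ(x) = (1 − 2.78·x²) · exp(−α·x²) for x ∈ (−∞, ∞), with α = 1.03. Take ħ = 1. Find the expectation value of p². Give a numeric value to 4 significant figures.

5.611

p² Ψ = −ħ² d²Ψ/dx²; ⟨p²⟩ = −ħ² ∫ Ψ*·Ψ'' dx / ∫|Ψ|² dx.
Expand each integrand as polynomial × e^(−2αx²) and use ∫x^(2j)·e^(−2αx²) dx = (2j−1)!!/(4α)^j · √(π/(2α)), odd powers → 0; here √(π/(2α)) = 1.2349. Differentiate with the product rule, d/dx e^(−αx²) = −2αx·e^(−αx²).
State is unnormalized: ∫|Ψ|² dx = 1.2552, and ∫Ψ*·(−ħ² Ψ'') dx = 7.0424, so ⟨p²⟩ = 7.0424 / 1.2552.
⟨p²⟩ = 5.6108.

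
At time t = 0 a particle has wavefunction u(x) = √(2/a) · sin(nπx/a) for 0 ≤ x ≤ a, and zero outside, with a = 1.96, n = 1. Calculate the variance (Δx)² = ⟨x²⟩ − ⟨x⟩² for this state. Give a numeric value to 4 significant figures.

0.1255

Compute ⟨x⟩ and ⟨x²⟩ separately, then (Δx)² = ⟨x²⟩ − ⟨x⟩².
With sin²θ = (1 − cos2θ)/2 on 0 ≤ x ≤ a: ∫sin²(nπx/a) dx = a/2, ∫x·sin²(nπx/a) dx = a²/4, ∫x²·sin²(nπx/a) dx = a³·(1/6 − 1/(4n²π²)); higher powers xᵏ the same way, integrating xᵏ·cos(2nπx/a) by parts.
⟨x⟩ = 0.98000 and ⟨x²⟩ = 1.0859.
(Δx)² = 1.0859 − (0.98000)² = 0.12552.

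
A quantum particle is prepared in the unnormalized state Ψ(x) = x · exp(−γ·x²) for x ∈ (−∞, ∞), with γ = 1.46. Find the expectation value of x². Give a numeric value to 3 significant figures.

0.514

⟨x²⟩ = ∫ x²·|Ψ|² dx / ∫|Ψ|² dx (integrals over the domain).
Expand each integrand as polynomial × e^(−2γx²) and use ∫x^(2j)·e^(−2γx²) dx = (2j−1)!!/(4γ)^j · √(π/(2γ)), odd powers → 0; here √(π/(2γ)) = 1.0373.
State is unnormalized: ∫|Ψ|² dx = 0.17761, and ∫Ψ*·x²·Ψ dx = 0.091239, so ⟨x²⟩ = 0.091239 / 0.17761.
⟨x²⟩ = 0.51370.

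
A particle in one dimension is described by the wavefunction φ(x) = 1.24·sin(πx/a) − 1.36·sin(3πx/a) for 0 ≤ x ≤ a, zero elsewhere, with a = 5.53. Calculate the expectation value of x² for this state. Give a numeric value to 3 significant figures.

⟨x²⟩ = ∫ x²·|φ|² dx / ∫|φ|² dx (integrals over the domain).
On 0 ≤ x ≤ a (j ≠ l): ∫sin²(jπx/a) dx = a/2, ∫sin(jπx/a)·sin(lπx/a) dx = 0; diagonal moments ∫x·sin²(jπx/a) dx = a²/4, ∫x²·sin²(jπx/a) dx = a³·(1/6 − 1/(4j²π²)); cross terms ∫x·sin(jπx/a)·sin(lπx/a) dx = 0 for j + l even and −4jla²/(π²(j² − l²)²) for j + l odd, ∫x²·sin(jπx/a)·sin(lπx/a) dx = (−1)^(j+l)·4jla³/(π²(j² − l²)²); higher powers the same way via product-to-sum and parts.
State is unnormalized: ∫|φ|² dx = 9.3656, and ∫φ*·x²·φ dx = 77.167, so ⟨x²⟩ = 77.167 / 9.3656.
⟨x²⟩ = 8.2394.

8.24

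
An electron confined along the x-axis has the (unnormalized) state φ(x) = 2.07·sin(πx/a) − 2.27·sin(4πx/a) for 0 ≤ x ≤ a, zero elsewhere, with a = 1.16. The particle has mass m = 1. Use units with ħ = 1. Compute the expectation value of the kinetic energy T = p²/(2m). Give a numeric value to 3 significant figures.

33.7

T = −(ħ²/2m) d²/dx², so ⟨T⟩ = −(ħ²/2m) ∫ φ*·φ'' dx / ∫|φ|² dx; with m = 1.
d²/dx² sin(jπx/a) = −(jπ/a)²·sin(jπx/a); on 0 ≤ x ≤ a, ∫sin²(jπx/a) dx = a/2 and ∫sin(jπx/a)·sin(lπx/a) dx = 0 for j ≠ l, so only diagonal terms survive in ∫|φ|² and ∫φ·φ″; ∫φ·φ′ dx = [φ²/2] between the walls = 0.
State is unnormalized: ∫|φ|² dx = 5.4739, and ∫φ*·(−ħ²/2m · φ'') dx = 184.48, so ⟨T⟩ = 184.48 / 5.4739.
⟨T⟩ = 33.702.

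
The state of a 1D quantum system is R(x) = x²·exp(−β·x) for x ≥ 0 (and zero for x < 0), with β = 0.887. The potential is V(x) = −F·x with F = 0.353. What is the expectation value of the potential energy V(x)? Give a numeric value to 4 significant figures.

⟨V⟩ = ∫ V(x)·|R|² dx / ∫|R|² dx.
Every integrand reduces to terms xʲ·e^(−2βx) on [0, ∞); use ∫₀^∞ xʲ·e^(−2βx) dx = j!/(2β)^(j+1).
State is unnormalized: ∫|R|² dx = 1.3660, and ∫R*·V(x)·R dx = -1.3590, so ⟨V⟩ = -1.3590 / 1.3660.
⟨V⟩ = -0.99493.

-0.9949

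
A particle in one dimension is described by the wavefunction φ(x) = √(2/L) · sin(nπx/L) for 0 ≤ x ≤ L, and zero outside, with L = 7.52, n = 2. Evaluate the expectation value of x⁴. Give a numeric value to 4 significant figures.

561.7

⟨x⁴⟩ = ∫ x⁴·|φ|² dx (integrals over the domain).
With sin²θ = (1 − cos2θ)/2 on 0 ≤ x ≤ L: ∫sin²(nπx/L) dx = L/2, ∫x·sin²(nπx/L) dx = L²/4, ∫x²·sin²(nπx/L) dx = L³·(1/6 − 1/(4n²π²)); higher powers xᵏ the same way, integrating xᵏ·cos(2nπx/L) by parts.
⟨x⁴⟩ = 561.66.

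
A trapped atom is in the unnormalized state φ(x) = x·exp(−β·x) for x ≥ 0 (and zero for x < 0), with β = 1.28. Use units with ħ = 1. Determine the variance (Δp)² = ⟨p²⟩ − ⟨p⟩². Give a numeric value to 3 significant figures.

Compute ⟨p⟩ and ⟨p²⟩ separately; (Δp)² = ⟨p²⟩ − ⟨p⟩².
Differentiate x·exp(−β·x) with the product rule; every integrand then reduces to terms xʲ·e^(−2βx) on [0, ∞), with ∫₀^∞ xʲ·e^(−2βx) dx = j!/(2β)^(j+1).
Normalization: ∫|φ|² dx = 0.11921.
⟨p⟩ = 0.0000 and ⟨p²⟩ = 1.6384.
(Δp)² = 1.6384 − (0.0000)² = 1.6384.

1.64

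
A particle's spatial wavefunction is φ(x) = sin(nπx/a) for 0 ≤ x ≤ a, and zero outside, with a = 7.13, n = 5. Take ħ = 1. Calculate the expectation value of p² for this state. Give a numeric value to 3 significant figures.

4.85

p² φ = −ħ² d²φ/dx²; ⟨p²⟩ = −ħ² ∫ φ*·φ'' dx / ∫|φ|² dx.
d/dx sin(nπx/a) = (nπ/a)·cos(nπx/a) and d²/dx² sin(nπx/a) = −(nπ/a)²·sin(nπx/a); on 0 ≤ x ≤ a, ∫sin²(nπx/a) dx = a/2 and ∫sin(nπx/a)·cos(nπx/a) dx = 0.
State is unnormalized: ∫|φ|² dx = 3.5650, and ∫φ*·(−ħ² φ'') dx = 17.303, so ⟨p²⟩ = 17.303 / 3.5650.
⟨p²⟩ = 4.8536.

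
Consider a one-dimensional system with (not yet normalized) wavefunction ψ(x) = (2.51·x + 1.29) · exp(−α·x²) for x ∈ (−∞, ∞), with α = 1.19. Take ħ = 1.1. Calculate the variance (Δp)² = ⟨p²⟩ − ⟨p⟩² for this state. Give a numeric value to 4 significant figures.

2.716

Compute ⟨p⟩ and ⟨p²⟩ separately; (Δp)² = ⟨p²⟩ − ⟨p⟩².
Expand each integrand as polynomial × e^(−2αx²) and use ∫x^(2j)·e^(−2αx²) dx = (2j−1)!!/(4α)^j · √(π/(2α)), odd powers → 0; here √(π/(2α)) = 1.1489. Differentiate with the product rule, d/dx e^(−αx²) = −2αx·e^(−αx²).
Normalization: ∫|ψ|² dx = 3.4325.
⟨p⟩ = 0.0000 and ⟨p²⟩ = 2.7157.
(Δp)² = 2.7157 − (0.0000)² = 2.7157.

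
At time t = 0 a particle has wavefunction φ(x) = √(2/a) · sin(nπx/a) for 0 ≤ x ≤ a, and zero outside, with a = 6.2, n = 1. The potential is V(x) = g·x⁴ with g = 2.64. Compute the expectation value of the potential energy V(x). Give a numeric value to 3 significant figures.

445.

⟨V⟩ = ∫ V(x)·|φ|² dx.
With sin²θ = (1 − cos2θ)/2 on 0 ≤ x ≤ a: ∫sin²(nπx/a) dx = a/2, ∫x·sin²(nπx/a) dx = a²/4, ∫x²·sin²(nπx/a) dx = a³·(1/6 − 1/(4n²π²)); higher powers xᵏ the same way, integrating xᵏ·cos(2nπx/a) by parts.
⟨V⟩ = 445.01.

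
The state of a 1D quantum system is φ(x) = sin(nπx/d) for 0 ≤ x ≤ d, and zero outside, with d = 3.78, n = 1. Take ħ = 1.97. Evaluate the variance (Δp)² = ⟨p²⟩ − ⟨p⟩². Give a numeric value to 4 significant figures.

Compute ⟨p⟩ and ⟨p²⟩ separately; (Δp)² = ⟨p²⟩ − ⟨p⟩².
d/dx sin(nπx/d) = (nπ/d)·cos(nπx/d) and d²/dx² sin(nπx/d) = −(nπ/d)²·sin(nπx/d); on 0 ≤ x ≤ d, ∫sin²(nπx/d) dx = d/2 and ∫sin(nπx/d)·cos(nπx/d) dx = 0.
Normalization: ∫|φ|² dx = 1.8900.
⟨p⟩ = 0.0000 and ⟨p²⟩ = 2.6807.
(Δp)² = 2.6807 − (0.0000)² = 2.6807.

2.681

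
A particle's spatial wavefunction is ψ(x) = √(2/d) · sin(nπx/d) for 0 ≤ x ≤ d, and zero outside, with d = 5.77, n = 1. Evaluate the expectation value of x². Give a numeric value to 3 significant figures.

9.41

⟨x²⟩ = ∫ x²·|ψ|² dx (integrals over the domain).
With sin²θ = (1 − cos2θ)/2 on 0 ≤ x ≤ d: ∫sin²(nπx/d) dx = d/2, ∫x·sin²(nπx/d) dx = d²/4, ∫x²·sin²(nπx/d) dx = d³·(1/6 − 1/(4n²π²)); higher powers xᵏ the same way, integrating xᵏ·cos(2nπx/d) by parts.
⟨x²⟩ = 9.4110.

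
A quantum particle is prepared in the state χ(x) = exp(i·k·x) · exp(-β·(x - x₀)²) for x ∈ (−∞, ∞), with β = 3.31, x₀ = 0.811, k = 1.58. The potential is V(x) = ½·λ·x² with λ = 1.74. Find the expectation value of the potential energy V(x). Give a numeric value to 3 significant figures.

0.638

⟨V⟩ = ∫ V(x)·|χ|² dx / ∫|χ|² dx.
Gaussian moments (u = x − x₀): ∫u^(2j)·e^(−2βu²) du = (2j−1)!!/(4β)^j · √(π/(2β)), odd powers integrate to 0; here √(π/(2β)) = 0.68888.
State is unnormalized: ∫|χ|² dx = 0.68888, and ∫χ*·V(x)·χ dx = 0.43946, so ⟨V⟩ = 0.43946 / 0.68888.
⟨V⟩ = 0.63793.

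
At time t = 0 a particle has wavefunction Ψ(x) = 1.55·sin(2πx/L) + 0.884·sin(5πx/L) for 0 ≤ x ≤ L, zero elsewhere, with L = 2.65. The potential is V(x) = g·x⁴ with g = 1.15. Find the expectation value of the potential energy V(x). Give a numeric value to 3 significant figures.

⟨V⟩ = ∫ V(x)·|Ψ|² dx / ∫|Ψ|² dx.
On 0 ≤ x ≤ L (j ≠ l): ∫sin²(jπx/L) dx = L/2, ∫sin(jπx/L)·sin(lπx/L) dx = 0; diagonal moments ∫x·sin²(jπx/L) dx = L²/4, ∫x²·sin²(jπx/L) dx = L³·(1/6 − 1/(4j²π²)); cross terms ∫x·sin(jπx/L)·sin(lπx/L) dx = 0 for j + l even and −4jlL²/(π²(j² − l²)²) for j + l odd, ∫x²·sin(jπx/L)·sin(lπx/L) dx = (−1)^(j+l)·4jlL³/(π²(j² − l²)²); higher powers the same way via product-to-sum and parts.
State is unnormalized: ∫|Ψ|² dx = 4.2187, and ∫Ψ*·V(x)·Ψ dx = 36.251, so ⟨V⟩ = 36.251 / 4.2187.
⟨V⟩ = 8.5928.

8.59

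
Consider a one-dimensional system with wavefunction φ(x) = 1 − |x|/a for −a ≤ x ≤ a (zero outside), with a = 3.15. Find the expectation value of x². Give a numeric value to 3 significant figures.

0.992

⟨x²⟩ = ∫ x²·|φ|² dx / ∫|φ|² dx (integrals over the domain).
φ is even, so ∫ over [−a, a] = 2∫₀ᵃ with φ = 1 − x/a there: ∫₀ᵃ (1 − x/a)² dx = a/3, ∫₀ᵃ x²(1 − x/a)² dx = a³/30, ∫₀ᵃ x⁴(1 − x/a)² dx = a⁵/105.
State is unnormalized: ∫|φ|² dx = 2.1000, and ∫φ*·x²·φ dx = 2.0837, so ⟨x²⟩ = 2.0837 / 2.1000.
⟨x²⟩ = 0.99225.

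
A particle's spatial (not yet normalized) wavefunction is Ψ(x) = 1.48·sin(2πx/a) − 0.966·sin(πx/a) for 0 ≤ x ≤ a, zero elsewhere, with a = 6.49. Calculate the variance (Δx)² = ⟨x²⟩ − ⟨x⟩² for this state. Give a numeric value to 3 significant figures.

1.35

Compute ⟨x⟩ and ⟨x²⟩ separately, then (Δx)² = ⟨x²⟩ − ⟨x⟩².
On 0 ≤ x ≤ a (j ≠ l): ∫sin²(jπx/a) dx = a/2, ∫sin(jπx/a)·sin(lπx/a) dx = 0; diagonal moments ∫x·sin²(jπx/a) dx = a²/4, ∫x²·sin²(jπx/a) dx = a³·(1/6 − 1/(4j²π²)); cross terms ∫x·sin(jπx/a)·sin(lπx/a) dx = 0 for j + l even and −4jla²/(π²(j² − l²)²) for j + l odd, ∫x²·sin(jπx/a)·sin(lπx/a) dx = (−1)^(j+l)·4jla³/(π²(j² − l²)²); higher powers the same way via product-to-sum and parts.
Normalization: ∫|Ψ|² dx = 10.136.
⟨x⟩ = 4.3151 and ⟨x²⟩ = 19.974.
(Δx)² = 19.974 − (4.3151)² = 1.3532.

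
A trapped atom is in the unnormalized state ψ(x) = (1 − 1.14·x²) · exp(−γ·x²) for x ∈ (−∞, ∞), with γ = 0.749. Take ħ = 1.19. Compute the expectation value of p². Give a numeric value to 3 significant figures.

p² ψ = −ħ² d²ψ/dx²; ⟨p²⟩ = −ħ² ∫ ψ*·ψ'' dx / ∫|ψ|² dx.
Expand each integrand as polynomial × e^(−2γx²) and use ∫x^(2j)·e^(−2γx²) dx = (2j−1)!!/(4γ)^j · √(π/(2γ)), odd powers → 0; here √(π/(2γ)) = 1.4482. Differentiate with the product rule, d/dx e^(−γx²) = −2γx·e^(−γx²).
State is unnormalized: ∫|ψ|² dx = 0.97511, and ∫ψ*·(−ħ² ψ'') dx = 4.2617, so ⟨p²⟩ = 4.2617 / 0.97511.
⟨p²⟩ = 4.3705.

4.37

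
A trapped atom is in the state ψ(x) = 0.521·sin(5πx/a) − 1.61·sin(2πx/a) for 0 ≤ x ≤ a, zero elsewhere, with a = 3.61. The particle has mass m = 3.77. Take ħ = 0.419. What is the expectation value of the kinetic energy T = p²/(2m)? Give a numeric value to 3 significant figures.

T = −(ħ²/2m) d²/dx², so ⟨T⟩ = −(ħ²/2m) ∫ ψ*·ψ'' dx / ∫|ψ|² dx; with m = 3.77.
d²/dx² sin(jπx/a) = −(jπ/a)²·sin(jπx/a); on 0 ≤ x ≤ a, ∫sin²(jπx/a) dx = a/2 and ∫sin(jπx/a)·sin(lπx/a) dx = 0 for j ≠ l, so only diagonal terms survive in ∫|ψ|² and ∫ψ·ψ″; ∫ψ·ψ′ dx = [ψ²/2] between the walls = 0.
State is unnormalized: ∫|ψ|² dx = 5.1687, and ∫ψ*·(−ħ²/2m · ψ'') dx = 0.54600, so ⟨T⟩ = 0.54600 / 5.1687.
⟨T⟩ = 0.10564.

0.106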